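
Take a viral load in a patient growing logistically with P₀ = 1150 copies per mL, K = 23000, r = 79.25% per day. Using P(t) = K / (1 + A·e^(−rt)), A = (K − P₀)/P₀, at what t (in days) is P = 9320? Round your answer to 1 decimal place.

t ≈ 3.2 days

A = (23000 − 1150)/1150 = 19
9320 = 23000/(1 + 19·e^(−0.7925t)) → 1 + 19·e^(−0.7925t) = 2.46781
e^(−0.7925t) = 0.077253 → t = ln(12.94444)/0.7925 = 2.56067/0.7925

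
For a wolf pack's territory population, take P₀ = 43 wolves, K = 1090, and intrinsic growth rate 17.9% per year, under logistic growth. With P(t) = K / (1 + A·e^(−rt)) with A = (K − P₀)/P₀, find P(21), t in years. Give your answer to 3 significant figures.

A = (1090 − 43)/43 = 24.34884
P(21) = 1090 / (1 + 24.34884·e^(−0.179·21)) = 1090 / (1 + 24.34884·0.023307)
= 1090 / 1.5675 ≈ 695.38

≈ 695 wolves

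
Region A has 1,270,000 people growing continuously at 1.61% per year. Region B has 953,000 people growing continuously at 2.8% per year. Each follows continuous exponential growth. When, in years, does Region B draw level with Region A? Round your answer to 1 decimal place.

t ≈ 24.1 years

1270000·e^(0.0161t) = 953000·e^(0.028t)
1270000/953000 = e^((0.028 − 0.0161)t) → ln(1.33263) = 0.0119·t
t = 0.28716 / 0.0119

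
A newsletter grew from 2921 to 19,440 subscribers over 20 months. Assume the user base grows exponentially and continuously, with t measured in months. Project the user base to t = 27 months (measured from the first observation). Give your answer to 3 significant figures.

r = ln(19440/2921) / 20 ≈ 0.09477 per month
P(27) = 2921 · e^(0.09477·27) = 2921 · 12.92029 ≈ 37740.17

≈ 37,700 subscribers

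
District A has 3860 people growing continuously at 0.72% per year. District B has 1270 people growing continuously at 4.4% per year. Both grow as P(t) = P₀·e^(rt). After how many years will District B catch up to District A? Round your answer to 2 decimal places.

3860·e^(0.0072t) = 1270·e^(0.044t)
3860/1270 = e^((0.044 − 0.0072)t) → ln(3.03937) = 0.0368·t
t = 1.11165 / 0.0368

t ≈ 30.21 years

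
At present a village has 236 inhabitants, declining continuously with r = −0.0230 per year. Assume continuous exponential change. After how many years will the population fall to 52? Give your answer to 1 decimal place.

52 = 236 · e^(-0.023·t)
t = ln(52/236) / -0.023 = ln(0.22034) / -0.023 = -1.51259 / -0.023

t ≈ 65.8 years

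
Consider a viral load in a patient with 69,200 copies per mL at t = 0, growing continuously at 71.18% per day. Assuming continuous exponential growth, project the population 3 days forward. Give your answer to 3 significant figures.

P(3) = 69200 · e^(0.7118·3) = 69200 · e^(2.1354)
= 69200 · 8.46043 ≈ 585461.76

≈ 585,000 copies per mL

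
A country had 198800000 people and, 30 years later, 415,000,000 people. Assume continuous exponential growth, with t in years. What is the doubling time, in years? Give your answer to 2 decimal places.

doubling time ≈ 28.25 years

r = ln(415000000/198800000) / 30 = ln(2.08753) / 30 ≈ 0.024533 per year
doubling time = ln 2 / |r| = 0.69315 / 0.024533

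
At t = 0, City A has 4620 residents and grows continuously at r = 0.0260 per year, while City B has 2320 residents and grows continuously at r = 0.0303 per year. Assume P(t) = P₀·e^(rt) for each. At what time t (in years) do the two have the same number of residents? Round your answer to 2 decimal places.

t ≈ 160.19 years

4620·e^(0.026t) = 2320·e^(0.0303t)
4620/2320 = e^((0.0303 − 0.026)t) → ln(1.99138) = 0.0043·t
t = 0.68883 / 0.0043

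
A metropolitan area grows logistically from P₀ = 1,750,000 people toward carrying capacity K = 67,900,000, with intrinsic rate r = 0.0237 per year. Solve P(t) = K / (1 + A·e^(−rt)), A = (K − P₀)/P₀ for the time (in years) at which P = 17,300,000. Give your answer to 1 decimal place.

A = (67900000 − 1750000)/1750000 = 37.8
17300000 = 67900000/(1 + 37.8·e^(−0.0237t)) → 1 + 37.8·e^(−0.0237t) = 3.92486
e^(−0.0237t) = 0.077377 → t = ln(12.92372)/0.0237 = 2.55906/0.0237

t ≈ 108.0 years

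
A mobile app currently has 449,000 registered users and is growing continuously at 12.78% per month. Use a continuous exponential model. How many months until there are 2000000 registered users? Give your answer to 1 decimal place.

t ≈ 11.7 months

2000000 = 449000 · e^(0.1278·t)
t = ln(2000000/449000) / 0.1278 = ln(4.45434) / 0.1278 = 1.49388 / 0.1278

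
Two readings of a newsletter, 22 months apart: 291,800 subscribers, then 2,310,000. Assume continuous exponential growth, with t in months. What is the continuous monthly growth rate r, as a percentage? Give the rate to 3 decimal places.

2310000 = 291800 · e^(r·22)
e^(22r) = 2310000/291800 = 7.91638
r = ln(7.91638) / 22 = 2.06893 / 22

r ≈ 9.404% per month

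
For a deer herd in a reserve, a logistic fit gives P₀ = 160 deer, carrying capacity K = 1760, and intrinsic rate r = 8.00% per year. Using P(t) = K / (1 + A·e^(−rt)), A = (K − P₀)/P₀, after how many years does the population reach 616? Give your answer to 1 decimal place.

A = (1760 − 160)/160 = 10
616 = 1760/(1 + 10·e^(−0.08t)) → 1 + 10·e^(−0.08t) = 2.85714
e^(−0.08t) = 0.185714 → t = ln(5.38462)/0.08 = 1.68355/0.08

t ≈ 21.0 years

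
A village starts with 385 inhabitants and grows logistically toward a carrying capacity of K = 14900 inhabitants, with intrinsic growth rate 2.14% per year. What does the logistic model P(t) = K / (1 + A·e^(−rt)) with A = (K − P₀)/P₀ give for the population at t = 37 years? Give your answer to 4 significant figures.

A = (14900 − 385)/385 = 37.7013
P(37) = 14900 / (1 + 37.7013·e^(−0.0214·37)) = 14900 / (1 + 37.7013·0.453029)
= 14900 / 18.07977 ≈ 824.13

≈ 824.1 inhabitants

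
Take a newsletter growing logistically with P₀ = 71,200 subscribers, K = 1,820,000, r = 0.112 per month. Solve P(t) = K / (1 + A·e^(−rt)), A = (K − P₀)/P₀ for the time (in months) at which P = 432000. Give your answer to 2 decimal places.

A = (1820000 − 71200)/71200 = 24.5618
432000 = 1820000/(1 + 24.5618·e^(−0.112t)) → 1 + 24.5618·e^(−0.112t) = 4.21296
e^(−0.112t) = 0.130811 → t = ln(7.64459)/0.112 = 2.034/0.112

t ≈ 18.16 months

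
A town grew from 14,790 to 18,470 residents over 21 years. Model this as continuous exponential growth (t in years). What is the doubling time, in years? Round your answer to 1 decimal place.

r = ln(18470/14790) / 21 = ln(1.24882) / 21 ≈ 0.010581 per year
doubling time = ln 2 / |r| = 0.69315 / 0.010581

doubling time ≈ 65.5 years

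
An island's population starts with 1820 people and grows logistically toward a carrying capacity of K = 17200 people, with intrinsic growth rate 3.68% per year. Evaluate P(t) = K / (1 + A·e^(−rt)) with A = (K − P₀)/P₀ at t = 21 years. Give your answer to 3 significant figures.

A = (17200 − 1820)/1820 = 8.45055
P(21) = 17200 / (1 + 8.45055·e^(−0.0368·21)) = 17200 / (1 + 8.45055·0.461718)
= 17200 / 4.90177 ≈ 3508.93

≈ 3,510 people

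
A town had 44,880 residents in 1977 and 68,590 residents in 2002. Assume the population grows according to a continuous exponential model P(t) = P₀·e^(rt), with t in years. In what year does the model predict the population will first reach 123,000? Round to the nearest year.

year 2036

r = ln(68590/44880) / 25 = 0.42415/25 ≈ 0.016966 per year
t = ln(123000/44880) / r = 1.00819/0.016966 ≈ 59.42 years after 1977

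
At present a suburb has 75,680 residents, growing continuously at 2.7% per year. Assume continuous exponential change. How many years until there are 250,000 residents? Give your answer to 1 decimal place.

t ≈ 44.3 years

250000 = 75680 · e^(0.027·t)
t = ln(250000/75680) / 0.027 = ln(3.30338) / 0.027 = 1.19495 / 0.027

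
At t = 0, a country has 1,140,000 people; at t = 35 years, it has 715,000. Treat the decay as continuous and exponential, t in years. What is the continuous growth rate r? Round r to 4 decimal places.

715000 = 1140000 · e^(r·35)
e^(35r) = 715000/1140000 = 0.62719
r = ln(0.62719) / 35 = -0.4665 / 35

r ≈ -0.0133 per year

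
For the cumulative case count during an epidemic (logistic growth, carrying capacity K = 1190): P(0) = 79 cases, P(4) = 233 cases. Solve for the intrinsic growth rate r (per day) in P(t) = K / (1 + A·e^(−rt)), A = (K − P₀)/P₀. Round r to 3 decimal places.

r ≈ 0.308 per day

A = (1190 − 79)/79 = 14.06329
233 = 1190/(1 + 14.06329·e^(−r·4)) → e^(−4r) = (5.1073 − 1)/14.06329 = 0.292058
r = −ln(0.292058)/4 = 1.2308/4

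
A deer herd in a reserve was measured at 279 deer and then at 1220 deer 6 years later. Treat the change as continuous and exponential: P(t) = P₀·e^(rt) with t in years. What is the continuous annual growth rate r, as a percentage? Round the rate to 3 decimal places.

1220 = 279 · e^(r·6)
e^(6r) = 1220/279 = 4.37276
r = ln(4.37276) / 6 = 1.47539 / 6

r ≈ 24.590% per year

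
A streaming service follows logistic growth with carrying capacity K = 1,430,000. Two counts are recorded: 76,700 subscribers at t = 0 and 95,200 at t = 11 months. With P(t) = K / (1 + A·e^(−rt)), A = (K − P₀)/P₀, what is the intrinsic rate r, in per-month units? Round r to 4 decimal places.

r ≈ 0.0209 per month

A = (1430000 − 76700)/76700 = 17.64407
95200 = 1430000/(1 + 17.64407·e^(−r·11)) → e^(−11r) = (15.02101 − 1)/17.64407 = 0.794658
r = −ln(0.794658)/11 = 0.22984/11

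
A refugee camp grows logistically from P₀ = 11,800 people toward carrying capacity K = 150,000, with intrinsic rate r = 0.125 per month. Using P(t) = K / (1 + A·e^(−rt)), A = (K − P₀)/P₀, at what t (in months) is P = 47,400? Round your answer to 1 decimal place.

t ≈ 13.5 months

A = (150000 − 11800)/11800 = 11.71186
47400 = 150000/(1 + 11.71186·e^(−0.125t)) → 1 + 11.71186·e^(−0.125t) = 3.16456
e^(−0.125t) = 0.184817 → t = ln(5.41074)/0.125 = 1.68839/0.125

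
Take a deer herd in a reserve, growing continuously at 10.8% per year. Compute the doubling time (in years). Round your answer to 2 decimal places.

doubling time ≈ 6.42 years

doubling time = ln(2) / |r| = 0.69315 / 0.108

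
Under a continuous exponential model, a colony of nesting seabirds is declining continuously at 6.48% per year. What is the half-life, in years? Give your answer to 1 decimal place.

half-life ≈ 10.7 years

half-life = ln(2) / |r| = 0.69315 / 0.0648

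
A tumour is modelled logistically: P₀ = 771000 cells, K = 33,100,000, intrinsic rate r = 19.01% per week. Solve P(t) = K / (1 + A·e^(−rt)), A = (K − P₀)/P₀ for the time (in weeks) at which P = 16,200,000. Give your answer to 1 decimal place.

A = (33100000 − 771000)/771000 = 41.93126
16200000 = 33100000/(1 + 41.93126·e^(−0.1901t)) → 1 + 41.93126·e^(−0.1901t) = 2.04321
e^(−0.1901t) = 0.024879 → t = ln(40.19446)/0.1901 = 3.69373/0.1901

t ≈ 19.4 weeks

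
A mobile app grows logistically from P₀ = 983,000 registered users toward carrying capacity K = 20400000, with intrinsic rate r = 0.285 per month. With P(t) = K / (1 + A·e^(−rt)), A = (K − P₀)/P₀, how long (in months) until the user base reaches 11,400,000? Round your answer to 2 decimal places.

A = (20400000 − 983000)/983000 = 19.7528
11400000 = 20400000/(1 + 19.7528·e^(−0.285t)) → 1 + 19.7528·e^(−0.285t) = 1.78947
e^(−0.285t) = 0.039968 → t = ln(25.02021)/0.285 = 3.21968/0.285

t ≈ 11.30 months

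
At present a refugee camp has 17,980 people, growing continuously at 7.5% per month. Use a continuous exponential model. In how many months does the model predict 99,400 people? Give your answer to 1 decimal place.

99400 = 17980 · e^(0.075·t)
t = ln(99400/17980) / 0.075 = ln(5.52836) / 0.075 = 1.70989 / 0.075

t ≈ 22.8 months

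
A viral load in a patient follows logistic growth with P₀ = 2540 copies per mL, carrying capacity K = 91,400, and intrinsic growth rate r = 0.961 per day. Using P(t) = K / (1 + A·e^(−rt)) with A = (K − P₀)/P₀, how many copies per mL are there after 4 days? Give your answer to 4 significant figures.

≈ 52,260 copies per mL

A = (91400 − 2540)/2540 = 34.98425
P(4) = 91400 / (1 + 34.98425·e^(−0.961·4)) = 91400 / (1 + 34.98425·0.021408)
= 91400 / 1.74894 ≈ 52260.35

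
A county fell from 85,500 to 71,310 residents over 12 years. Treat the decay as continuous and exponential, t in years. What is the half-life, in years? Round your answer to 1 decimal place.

half-life ≈ 45.8 years

r = ln(71310/85500) / 12 = ln(0.83404) / 12 ≈ -0.015123 per year
half-life = ln 2 / |r| = 0.69315 / 0.015123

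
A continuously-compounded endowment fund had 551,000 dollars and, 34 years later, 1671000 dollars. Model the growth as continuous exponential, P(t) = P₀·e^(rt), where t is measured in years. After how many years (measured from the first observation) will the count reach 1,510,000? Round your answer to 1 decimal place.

t ≈ 30.9 years

r = ln(1671000/551000) / 34 ≈ 0.032631 per year
t = ln(1510000/551000) / r = 1.00813 / 0.032631 ≈ 30.895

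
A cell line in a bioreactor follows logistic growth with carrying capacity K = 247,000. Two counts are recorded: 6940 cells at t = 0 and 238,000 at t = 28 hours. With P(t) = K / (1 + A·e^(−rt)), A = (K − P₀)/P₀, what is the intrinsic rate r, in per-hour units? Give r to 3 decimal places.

r ≈ 0.244 per hour

A = (247000 − 6940)/6940 = 34.59078
238000 = 247000/(1 + 34.59078·e^(−r·28)) → e^(−28r) = (1.03782 − 1)/34.59078 = 0.001093
r = −ln(0.001093)/28 = 6.81863/28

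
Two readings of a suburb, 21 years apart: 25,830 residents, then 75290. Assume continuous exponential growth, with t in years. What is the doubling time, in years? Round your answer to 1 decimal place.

r = ln(75290/25830) / 21 = ln(2.91483) / 21 ≈ 0.050943 per year
doubling time = ln 2 / |r| = 0.69315 / 0.050943

doubling time ≈ 13.6 years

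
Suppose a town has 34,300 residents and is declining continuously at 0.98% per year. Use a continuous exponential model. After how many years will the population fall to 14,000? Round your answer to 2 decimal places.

t ≈ 91.44 years

14000 = 34300 · e^(-0.0098·t)
t = ln(14000/34300) / -0.0098 = ln(0.40816) / -0.0098 = -0.89609 / -0.0098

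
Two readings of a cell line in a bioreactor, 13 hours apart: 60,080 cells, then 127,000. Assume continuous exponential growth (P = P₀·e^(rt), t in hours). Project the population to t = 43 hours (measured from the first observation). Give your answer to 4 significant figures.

r = ln(127000/60080) / 13 ≈ 0.057578 per hour
P(43) = 60080 · e^(0.057578·43) = 60080 · 11.8917 ≈ 714453.59

≈ 714,500 cells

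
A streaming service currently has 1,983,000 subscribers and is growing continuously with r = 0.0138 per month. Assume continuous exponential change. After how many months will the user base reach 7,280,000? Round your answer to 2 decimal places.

7280000 = 1983000 · e^(0.0138·t)
t = ln(7280000/1983000) / 0.0138 = ln(3.67121) / 0.0138 = 1.30052 / 0.0138

t ≈ 94.24 months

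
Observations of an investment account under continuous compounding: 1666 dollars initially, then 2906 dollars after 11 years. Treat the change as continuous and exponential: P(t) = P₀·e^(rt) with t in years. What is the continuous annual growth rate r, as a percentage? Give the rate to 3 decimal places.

2906 = 1666 · e^(r·11)
e^(11r) = 2906/1666 = 1.7443
r = ln(1.7443) / 11 = 0.55635 / 11

r ≈ 5.058% per year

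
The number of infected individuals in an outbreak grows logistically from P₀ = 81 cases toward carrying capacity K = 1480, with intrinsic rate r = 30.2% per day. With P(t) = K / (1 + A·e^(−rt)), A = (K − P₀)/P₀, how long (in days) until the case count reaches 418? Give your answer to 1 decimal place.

t ≈ 6.3 days

A = (1480 − 81)/81 = 17.2716
418 = 1480/(1 + 17.2716·e^(−0.302t)) → 1 + 17.2716·e^(−0.302t) = 3.54067
e^(−0.302t) = 0.147101 → t = ln(6.79805)/0.302 = 1.91664/0.302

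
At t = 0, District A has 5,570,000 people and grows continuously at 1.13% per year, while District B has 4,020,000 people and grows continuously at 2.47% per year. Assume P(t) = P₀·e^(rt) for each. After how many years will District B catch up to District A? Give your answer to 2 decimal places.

t ≈ 24.34 years

5570000·e^(0.0113t) = 4020000·e^(0.0247t)
5570000/4020000 = e^((0.0247 − 0.0113)t) → ln(1.38557) = 0.0134·t
t = 0.32611 / 0.0134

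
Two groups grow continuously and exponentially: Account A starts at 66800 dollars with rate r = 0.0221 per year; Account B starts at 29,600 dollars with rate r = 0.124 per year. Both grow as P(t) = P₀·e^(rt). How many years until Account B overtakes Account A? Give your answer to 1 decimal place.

t ≈ 8.0 years

66800·e^(0.0221t) = 29600·e^(0.124t)
66800/29600 = e^((0.124 − 0.0221)t) → ln(2.25676) = 0.1019·t
t = 0.81393 / 0.1019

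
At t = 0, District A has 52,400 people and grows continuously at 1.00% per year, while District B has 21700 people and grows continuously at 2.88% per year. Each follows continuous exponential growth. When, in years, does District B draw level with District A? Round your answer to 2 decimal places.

t ≈ 46.89 years

52400·e^(0.01t) = 21700·e^(0.0288t)
52400/21700 = e^((0.0288 − 0.01)t) → ln(2.41475) = 0.0188·t
t = 0.88159 / 0.0188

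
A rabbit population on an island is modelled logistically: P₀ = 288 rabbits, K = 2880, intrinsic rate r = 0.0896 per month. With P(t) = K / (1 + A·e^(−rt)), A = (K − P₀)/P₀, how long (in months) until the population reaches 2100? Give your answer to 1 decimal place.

t ≈ 35.6 months

A = (2880 − 288)/288 = 9
2100 = 2880/(1 + 9·e^(−0.0896t)) → 1 + 9·e^(−0.0896t) = 1.37143
e^(−0.0896t) = 0.04127 → t = ln(24.23077)/0.0896 = 3.18762/0.0896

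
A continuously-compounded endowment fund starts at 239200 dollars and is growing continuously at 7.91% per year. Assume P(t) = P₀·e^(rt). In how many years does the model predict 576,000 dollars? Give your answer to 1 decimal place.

t ≈ 11.1 years

576000 = 239200 · e^(0.0791·t)
t = ln(576000/239200) / 0.0791 = ln(2.40803) / 0.0791 = 0.87881 / 0.0791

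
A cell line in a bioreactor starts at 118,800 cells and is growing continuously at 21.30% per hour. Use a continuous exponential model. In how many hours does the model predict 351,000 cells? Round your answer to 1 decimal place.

351000 = 118800 · e^(0.213·t)
t = ln(351000/118800) / 0.213 = ln(2.95455) / 0.213 = 1.08334 / 0.213

t ≈ 5.1 hours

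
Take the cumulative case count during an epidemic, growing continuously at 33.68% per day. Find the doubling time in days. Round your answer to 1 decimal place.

doubling time ≈ 2.1 days

doubling time = ln(2) / |r| = 0.69315 / 0.3368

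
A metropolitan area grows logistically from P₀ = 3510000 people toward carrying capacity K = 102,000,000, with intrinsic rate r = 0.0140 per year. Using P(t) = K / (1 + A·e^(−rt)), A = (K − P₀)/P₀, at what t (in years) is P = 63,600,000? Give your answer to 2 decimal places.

t ≈ 274.21 years

A = (102000000 − 3510000)/3510000 = 28.05983
63600000 = 102000000/(1 + 28.05983·e^(−0.014t)) → 1 + 28.05983·e^(−0.014t) = 1.60377
e^(−0.014t) = 0.021517 → t = ln(46.47409)/0.014 = 3.83889/0.014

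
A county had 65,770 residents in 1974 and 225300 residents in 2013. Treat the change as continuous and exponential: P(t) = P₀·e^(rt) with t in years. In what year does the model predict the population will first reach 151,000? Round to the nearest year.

year 2000

r = ln(225300/65770) / 39 = 1.23127/39 ≈ 0.031571 per year
t = ln(151000/65770) / r = 0.83112/0.031571 ≈ 26.33 years after 1974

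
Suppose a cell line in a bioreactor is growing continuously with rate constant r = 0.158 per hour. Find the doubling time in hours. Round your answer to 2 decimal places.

doubling time = ln(2) / |r| = 0.69315 / 0.158

doubling time ≈ 4.39 hours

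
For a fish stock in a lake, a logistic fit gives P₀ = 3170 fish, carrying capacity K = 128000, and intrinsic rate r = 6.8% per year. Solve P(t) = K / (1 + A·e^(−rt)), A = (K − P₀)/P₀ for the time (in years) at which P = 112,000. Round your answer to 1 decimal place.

A = (128000 − 3170)/3170 = 39.37855
112000 = 128000/(1 + 39.37855·e^(−0.068t)) → 1 + 39.37855·e^(−0.068t) = 1.14286
e^(−0.068t) = 0.003628 → t = ln(275.64984)/0.068 = 5.61913/0.068

t ≈ 82.6 years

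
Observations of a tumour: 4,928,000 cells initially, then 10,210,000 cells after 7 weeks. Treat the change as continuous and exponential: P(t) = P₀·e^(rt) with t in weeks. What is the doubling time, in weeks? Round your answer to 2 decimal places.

doubling time ≈ 6.66 weeks

r = ln(10210000/4928000) / 7 = ln(2.07183) / 7 ≈ 0.104062 per week
doubling time = ln 2 / |r| = 0.69315 / 0.104062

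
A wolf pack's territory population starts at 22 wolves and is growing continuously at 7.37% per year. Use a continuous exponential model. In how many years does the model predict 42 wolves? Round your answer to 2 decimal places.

t ≈ 8.77 years

42 = 22 · e^(0.0737·t)
t = ln(42/22) / 0.0737 = ln(1.90909) / 0.0737 = 0.64663 / 0.0737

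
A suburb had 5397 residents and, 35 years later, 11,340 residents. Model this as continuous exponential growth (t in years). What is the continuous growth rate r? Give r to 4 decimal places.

r ≈ 0.0212 per year

11340 = 5397 · e^(r·35)
e^(35r) = 11340/5397 = 2.10117
r = ln(2.10117) / 35 = 0.74249 / 35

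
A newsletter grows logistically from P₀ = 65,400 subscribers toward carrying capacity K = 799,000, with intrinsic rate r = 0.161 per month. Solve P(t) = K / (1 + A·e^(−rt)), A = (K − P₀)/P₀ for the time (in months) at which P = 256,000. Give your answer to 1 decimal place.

A = (799000 − 65400)/65400 = 11.21713
256000 = 799000/(1 + 11.21713·e^(−0.161t)) → 1 + 11.21713·e^(−0.161t) = 3.12109
e^(−0.161t) = 0.189094 → t = ln(5.28837)/0.161 = 1.66551/0.161

t ≈ 10.3 months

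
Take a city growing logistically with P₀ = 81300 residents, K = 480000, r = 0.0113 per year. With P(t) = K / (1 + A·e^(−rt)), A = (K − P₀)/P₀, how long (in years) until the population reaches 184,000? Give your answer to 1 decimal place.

A = (480000 − 81300)/81300 = 4.90406
184000 = 480000/(1 + 4.90406·e^(−0.0113t)) → 1 + 4.90406·e^(−0.0113t) = 2.6087
e^(−0.0113t) = 0.328034 → t = ln(3.04847)/0.0113 = 1.11464/0.0113

t ≈ 98.6 years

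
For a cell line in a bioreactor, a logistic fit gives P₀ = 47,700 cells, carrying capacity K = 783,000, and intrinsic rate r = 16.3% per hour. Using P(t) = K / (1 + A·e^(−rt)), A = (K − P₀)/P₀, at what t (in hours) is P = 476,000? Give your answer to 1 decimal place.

A = (783000 − 47700)/47700 = 15.41509
476000 = 783000/(1 + 15.41509·e^(−0.163t)) → 1 + 15.41509·e^(−0.163t) = 1.64496
e^(−0.163t) = 0.041839 → t = ln(23.90093)/0.163 = 3.17392/0.163

t ≈ 19.5 hours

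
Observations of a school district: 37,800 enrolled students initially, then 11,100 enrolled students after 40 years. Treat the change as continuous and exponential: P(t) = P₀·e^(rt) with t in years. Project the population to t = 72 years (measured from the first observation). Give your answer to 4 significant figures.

≈ 4,165 enrolled students

r = ln(11100/37800) / 40 ≈ -0.030634 per year
P(72) = 37800 · e^(-0.030634·72) = 37800 · 0.11018 ≈ 4164.74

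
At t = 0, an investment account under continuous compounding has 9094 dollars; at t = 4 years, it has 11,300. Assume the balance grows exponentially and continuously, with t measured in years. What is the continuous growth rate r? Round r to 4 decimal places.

r ≈ 0.0543 per year

11300 = 9094 · e^(r·4)
e^(4r) = 11300/9094 = 1.24258
r = ln(1.24258) / 4 = 0.21719 / 4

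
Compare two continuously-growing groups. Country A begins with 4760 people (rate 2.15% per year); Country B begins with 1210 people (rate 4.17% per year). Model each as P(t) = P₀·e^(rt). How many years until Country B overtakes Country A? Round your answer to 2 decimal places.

4760·e^(0.0215t) = 1210·e^(0.0417t)
4760/1210 = e^((0.0417 − 0.0215)t) → ln(3.93388) = 0.0202·t
t = 1.36963 / 0.0202

t ≈ 67.80 years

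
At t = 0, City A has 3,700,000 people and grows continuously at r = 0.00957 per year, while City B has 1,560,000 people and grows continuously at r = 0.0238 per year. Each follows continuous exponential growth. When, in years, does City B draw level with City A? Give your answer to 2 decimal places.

3700000·e^(0.00957t) = 1560000·e^(0.0238t)
3700000/1560000 = e^((0.0238 − 0.00957)t) → ln(2.37179) = 0.01423·t
t = 0.86365 / 0.01423

t ≈ 60.69 years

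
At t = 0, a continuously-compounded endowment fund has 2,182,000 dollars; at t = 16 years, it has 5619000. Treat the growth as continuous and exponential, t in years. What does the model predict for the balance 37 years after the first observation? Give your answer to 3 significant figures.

≈ 19,400,000 dollars

r = ln(5619000/2182000) / 16 ≈ 0.059119 per year
P(37) = 2182000 · e^(0.059119·37) = 2182000 · 8.9122 ≈ 19446419.82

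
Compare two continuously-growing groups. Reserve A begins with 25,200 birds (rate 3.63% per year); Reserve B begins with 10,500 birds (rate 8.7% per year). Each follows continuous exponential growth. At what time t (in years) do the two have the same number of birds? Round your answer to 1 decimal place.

25200·e^(0.0363t) = 10500·e^(0.087t)
25200/10500 = e^((0.087 − 0.0363)t) → ln(2.4) = 0.0507·t
t = 0.87547 / 0.0507

t ≈ 17.3 years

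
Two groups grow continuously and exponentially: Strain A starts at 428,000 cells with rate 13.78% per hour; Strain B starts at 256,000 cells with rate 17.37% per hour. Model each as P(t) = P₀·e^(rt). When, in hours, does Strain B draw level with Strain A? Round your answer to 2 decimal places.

t ≈ 14.32 hours

428000·e^(0.1378t) = 256000·e^(0.1737t)
428000/256000 = e^((0.1737 − 0.1378)t) → ln(1.67188) = 0.0359·t
t = 0.51395 / 0.0359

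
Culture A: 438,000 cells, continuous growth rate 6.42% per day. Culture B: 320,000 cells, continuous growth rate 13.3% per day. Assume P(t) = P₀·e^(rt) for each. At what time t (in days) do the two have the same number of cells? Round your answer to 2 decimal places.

t ≈ 4.56 days

438000·e^(0.0642t) = 320000·e^(0.133t)
438000/320000 = e^((0.133 − 0.0642)t) → ln(1.36875) = 0.0688·t
t = 0.3139 / 0.0688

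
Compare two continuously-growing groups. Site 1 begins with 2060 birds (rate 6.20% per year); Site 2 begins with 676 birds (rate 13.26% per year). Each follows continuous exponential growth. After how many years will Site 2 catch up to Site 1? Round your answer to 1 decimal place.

2060·e^(0.062t) = 676·e^(0.1326t)
2060/676 = e^((0.1326 − 0.062)t) → ln(3.04734) = 0.0706·t
t = 1.11427 / 0.0706

t ≈ 15.8 years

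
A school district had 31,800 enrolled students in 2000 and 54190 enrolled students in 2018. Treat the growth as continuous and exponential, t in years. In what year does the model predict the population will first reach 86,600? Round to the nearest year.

year 2034

r = ln(54190/31800) / 18 = 0.53303/18 ≈ 0.029613 per year
t = ln(86600/31800) / r = 1.00183/0.029613 ≈ 33.83 years after 2000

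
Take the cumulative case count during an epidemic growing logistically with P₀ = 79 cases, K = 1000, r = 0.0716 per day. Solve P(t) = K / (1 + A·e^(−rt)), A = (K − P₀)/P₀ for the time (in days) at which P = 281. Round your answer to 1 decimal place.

A = (1000 − 79)/79 = 11.65823
281 = 1000/(1 + 11.65823·e^(−0.0716t)) → 1 + 11.65823·e^(−0.0716t) = 3.55872
e^(−0.0716t) = 0.219478 → t = ln(4.55628)/0.0716 = 1.51651/0.0716

t ≈ 21.2 days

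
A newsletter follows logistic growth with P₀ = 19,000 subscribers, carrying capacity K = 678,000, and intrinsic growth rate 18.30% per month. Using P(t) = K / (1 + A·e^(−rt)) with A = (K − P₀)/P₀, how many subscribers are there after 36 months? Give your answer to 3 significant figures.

A = (678000 − 19000)/19000 = 34.68421
P(36) = 678000 / (1 + 34.68421·e^(−0.183·36)) = 678000 / (1 + 34.68421·0.001377)
= 678000 / 1.04775 ≈ 647099.14

≈ 647,000 subscribers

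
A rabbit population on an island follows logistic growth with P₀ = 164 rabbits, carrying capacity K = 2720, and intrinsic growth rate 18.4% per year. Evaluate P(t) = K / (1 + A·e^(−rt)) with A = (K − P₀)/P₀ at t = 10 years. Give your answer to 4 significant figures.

A = (2720 − 164)/164 = 15.58537
P(10) = 2720 / (1 + 15.58537·e^(−0.184·10)) = 2720 / (1 + 15.58537·0.158817)
= 2720 / 3.47523 ≈ 782.68

≈ 782.7 rabbits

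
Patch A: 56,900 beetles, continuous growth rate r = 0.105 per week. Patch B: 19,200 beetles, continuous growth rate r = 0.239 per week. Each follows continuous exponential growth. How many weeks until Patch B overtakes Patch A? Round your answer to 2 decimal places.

56900·e^(0.105t) = 19200·e^(0.239t)
56900/19200 = e^((0.239 − 0.105)t) → ln(2.96354) = 0.134·t
t = 1.08639 / 0.134

t ≈ 8.11 weeks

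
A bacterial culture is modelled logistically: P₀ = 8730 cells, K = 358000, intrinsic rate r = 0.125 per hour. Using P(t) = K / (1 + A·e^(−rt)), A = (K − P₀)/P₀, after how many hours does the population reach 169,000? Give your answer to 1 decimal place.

t ≈ 28.6 hours

A = (358000 − 8730)/8730 = 40.00802
169000 = 358000/(1 + 40.00802·e^(−0.125t)) → 1 + 40.00802·e^(−0.125t) = 2.11834
e^(−0.125t) = 0.027953 → t = ln(35.77437)/0.125 = 3.57723/0.125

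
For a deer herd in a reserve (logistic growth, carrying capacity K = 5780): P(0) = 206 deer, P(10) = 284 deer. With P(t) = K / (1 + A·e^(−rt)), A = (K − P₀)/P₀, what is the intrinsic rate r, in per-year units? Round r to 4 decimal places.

A = (5780 − 206)/206 = 27.05825
284 = 5780/(1 + 27.05825·e^(−r·10)) → e^(−10r) = (20.35211 − 1)/27.05825 = 0.715202
r = −ln(0.715202)/10 = 0.33519/10

r ≈ 0.0335 per year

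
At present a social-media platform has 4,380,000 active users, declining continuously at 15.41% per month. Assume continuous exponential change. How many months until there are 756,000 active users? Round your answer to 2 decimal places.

t ≈ 11.40 months

756000 = 4380000 · e^(-0.1541·t)
t = ln(756000/4380000) / -0.1541 = ln(0.1726) / -0.1541 = -1.75676 / -0.1541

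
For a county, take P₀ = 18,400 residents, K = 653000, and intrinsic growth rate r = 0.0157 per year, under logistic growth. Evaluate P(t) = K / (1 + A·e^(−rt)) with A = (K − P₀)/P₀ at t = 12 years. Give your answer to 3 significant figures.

≈ 22,100 residents

A = (653000 − 18400)/18400 = 34.48913
P(12) = 653000 / (1 + 34.48913·e^(−0.0157·12)) = 653000 / (1 + 34.48913·0.828283)
= 653000 / 29.56677 ≈ 22085.6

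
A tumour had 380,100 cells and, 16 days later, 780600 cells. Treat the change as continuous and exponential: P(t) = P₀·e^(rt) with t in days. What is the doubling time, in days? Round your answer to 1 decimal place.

doubling time ≈ 15.4 days

r = ln(780600/380100) / 16 = ln(2.05367) / 16 ≈ 0.044977 per day
doubling time = ln 2 / |r| = 0.69315 / 0.044977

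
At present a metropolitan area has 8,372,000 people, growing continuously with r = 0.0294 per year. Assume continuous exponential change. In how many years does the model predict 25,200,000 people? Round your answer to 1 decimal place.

t ≈ 37.5 years

25200000 = 8372000 · e^(0.0294·t)
t = ln(25200000/8372000) / 0.0294 = ln(3.01003) / 0.0294 = 1.10195 / 0.0294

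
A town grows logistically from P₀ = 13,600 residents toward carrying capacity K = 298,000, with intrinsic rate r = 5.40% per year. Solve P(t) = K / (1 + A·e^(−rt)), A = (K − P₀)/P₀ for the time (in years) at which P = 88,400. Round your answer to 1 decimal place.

t ≈ 40.3 years

A = (298000 − 13600)/13600 = 20.91176
88400 = 298000/(1 + 20.91176·e^(−0.054t)) → 1 + 20.91176·e^(−0.054t) = 3.37104
e^(−0.054t) = 0.113383 → t = ln(8.81966)/0.054 = 2.17698/0.054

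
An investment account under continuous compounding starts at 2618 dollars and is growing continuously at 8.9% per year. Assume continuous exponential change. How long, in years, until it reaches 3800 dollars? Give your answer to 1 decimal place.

3800 = 2618 · e^(0.089·t)
t = ln(3800/2618) / 0.089 = ln(1.45149) / 0.089 = 0.37259 / 0.089

t ≈ 4.2 years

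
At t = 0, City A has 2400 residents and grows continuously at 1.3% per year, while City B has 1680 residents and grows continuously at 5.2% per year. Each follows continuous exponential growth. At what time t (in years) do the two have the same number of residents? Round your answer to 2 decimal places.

2400·e^(0.013t) = 1680·e^(0.052t)
2400/1680 = e^((0.052 − 0.013)t) → ln(1.42857) = 0.039·t
t = 0.35667 / 0.039

t ≈ 9.15 years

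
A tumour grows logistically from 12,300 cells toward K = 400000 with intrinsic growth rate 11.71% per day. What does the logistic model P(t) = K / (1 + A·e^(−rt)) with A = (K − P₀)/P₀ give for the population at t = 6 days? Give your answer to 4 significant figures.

≈ 24,080 cells

A = (400000 − 12300)/12300 = 31.52033
P(6) = 400000 / (1 + 31.52033·e^(−0.1171·6)) = 400000 / (1 + 31.52033·0.495296)
= 400000 / 16.61189 ≈ 24079.14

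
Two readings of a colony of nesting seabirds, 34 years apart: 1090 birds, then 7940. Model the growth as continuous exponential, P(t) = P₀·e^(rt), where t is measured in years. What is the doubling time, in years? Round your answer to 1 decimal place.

doubling time ≈ 11.9 years

r = ln(7940/1090) / 34 = ln(7.2844) / 34 ≈ 0.058404 per year
doubling time = ln 2 / |r| = 0.69315 / 0.058404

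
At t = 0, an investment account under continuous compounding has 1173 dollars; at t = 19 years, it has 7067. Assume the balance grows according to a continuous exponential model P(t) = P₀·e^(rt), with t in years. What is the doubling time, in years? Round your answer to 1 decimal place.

r = ln(7067/1173) / 19 = ln(6.02472) / 19 ≈ 0.09452 per year
doubling time = ln 2 / |r| = 0.69315 / 0.09452

doubling time ≈ 7.3 years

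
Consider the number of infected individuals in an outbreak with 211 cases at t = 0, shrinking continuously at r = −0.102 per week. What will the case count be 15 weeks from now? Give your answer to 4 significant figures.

≈ 45.69 cases

P(15) = 211 · e^(-0.102·15) = 211 · e^(-1.53)
= 211 · 0.21654 ≈ 45.69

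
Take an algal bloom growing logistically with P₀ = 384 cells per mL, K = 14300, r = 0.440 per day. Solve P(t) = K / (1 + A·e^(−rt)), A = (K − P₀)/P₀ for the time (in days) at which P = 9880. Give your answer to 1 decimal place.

A = (14300 − 384)/384 = 36.23958
9880 = 14300/(1 + 36.23958·e^(−0.44t)) → 1 + 36.23958·e^(−0.44t) = 1.44737
e^(−0.44t) = 0.012345 → t = ln(81.00613)/0.44 = 4.39452/0.44

t ≈ 10.0 days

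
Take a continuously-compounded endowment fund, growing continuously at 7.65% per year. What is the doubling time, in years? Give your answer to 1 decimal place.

doubling time ≈ 9.1 years

doubling time = ln(2) / |r| = 0.69315 / 0.0765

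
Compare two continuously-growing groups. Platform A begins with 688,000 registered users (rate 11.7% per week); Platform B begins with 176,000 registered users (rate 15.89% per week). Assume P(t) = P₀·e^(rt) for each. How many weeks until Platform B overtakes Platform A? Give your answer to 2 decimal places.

688000·e^(0.117t) = 176000·e^(0.1589t)
688000/176000 = e^((0.1589 − 0.117)t) → ln(3.90909) = 0.0419·t
t = 1.3633 / 0.0419

t ≈ 32.54 weeks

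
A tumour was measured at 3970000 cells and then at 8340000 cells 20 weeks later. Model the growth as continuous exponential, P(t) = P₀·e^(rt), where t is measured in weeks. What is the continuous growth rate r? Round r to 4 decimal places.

r ≈ 0.0371 per week

8340000 = 3970000 · e^(r·20)
e^(20r) = 8340000/3970000 = 2.10076
r = ln(2.10076) / 20 = 0.7423 / 20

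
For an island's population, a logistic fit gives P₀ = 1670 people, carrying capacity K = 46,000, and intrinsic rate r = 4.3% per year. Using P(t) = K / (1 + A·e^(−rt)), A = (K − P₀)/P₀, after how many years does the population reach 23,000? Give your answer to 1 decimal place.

t ≈ 76.3 years

A = (46000 − 1670)/1670 = 26.54491
23000 = 46000/(1 + 26.54491·e^(−0.043t)) → 1 + 26.54491·e^(−0.043t) = 2
e^(−0.043t) = 0.037672 → t = ln(26.54491)/0.043 = 3.27884/0.043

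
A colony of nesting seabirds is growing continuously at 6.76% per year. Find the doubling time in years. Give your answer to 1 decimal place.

doubling time ≈ 10.3 years

doubling time = ln(2) / |r| = 0.69315 / 0.0676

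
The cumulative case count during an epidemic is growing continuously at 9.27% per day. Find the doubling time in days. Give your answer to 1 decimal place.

doubling time ≈ 7.5 days

doubling time = ln(2) / |r| = 0.69315 / 0.0927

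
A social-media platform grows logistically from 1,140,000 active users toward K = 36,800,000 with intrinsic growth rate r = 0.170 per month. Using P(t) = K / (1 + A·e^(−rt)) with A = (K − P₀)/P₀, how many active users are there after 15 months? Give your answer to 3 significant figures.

A = (36800000 − 1140000)/1140000 = 31.2807
P(15) = 36800000 / (1 + 31.2807·e^(−0.17·15)) = 36800000 / (1 + 31.2807·0.078082)
= 36800000 / 3.44245 ≈ 10690063.01

≈ 10,700,000 active users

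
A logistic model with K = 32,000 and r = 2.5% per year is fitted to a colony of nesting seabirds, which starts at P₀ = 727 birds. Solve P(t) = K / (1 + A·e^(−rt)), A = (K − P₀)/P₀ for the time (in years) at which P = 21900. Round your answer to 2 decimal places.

t ≈ 181.42 years

A = (32000 − 727)/727 = 43.01651
21900 = 32000/(1 + 43.01651·e^(−0.025t)) → 1 + 43.01651·e^(−0.025t) = 1.46119
e^(−0.025t) = 0.010721 → t = ln(93.27341)/0.025 = 4.53554/0.025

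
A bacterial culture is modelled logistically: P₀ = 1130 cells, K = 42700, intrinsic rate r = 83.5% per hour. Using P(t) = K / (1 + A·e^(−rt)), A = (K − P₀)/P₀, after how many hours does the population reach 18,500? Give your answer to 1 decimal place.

t ≈ 4.0 hours

A = (42700 − 1130)/1130 = 36.78761
18500 = 42700/(1 + 36.78761·e^(−0.835t)) → 1 + 36.78761·e^(−0.835t) = 2.30811
e^(−0.835t) = 0.035558 → t = ln(28.12276)/0.835 = 3.33658/0.835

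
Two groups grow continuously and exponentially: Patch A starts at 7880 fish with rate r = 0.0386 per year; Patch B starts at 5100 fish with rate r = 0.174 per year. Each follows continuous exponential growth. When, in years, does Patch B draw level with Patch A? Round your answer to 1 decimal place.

t ≈ 3.2 years

7880·e^(0.0386t) = 5100·e^(0.174t)
7880/5100 = e^((0.174 − 0.0386)t) → ln(1.5451) = 0.1354·t
t = 0.43509 / 0.1354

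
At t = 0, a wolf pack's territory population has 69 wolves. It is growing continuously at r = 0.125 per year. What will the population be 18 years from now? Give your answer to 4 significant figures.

P(18) = 69 · e^(0.125·18) = 69 · e^(2.25)
= 69 · 9.48774 ≈ 654.65

≈ 654.7 wolves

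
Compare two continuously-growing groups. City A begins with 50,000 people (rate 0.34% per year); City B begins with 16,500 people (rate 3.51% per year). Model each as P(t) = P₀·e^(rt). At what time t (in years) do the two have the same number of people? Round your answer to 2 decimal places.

t ≈ 34.97 years

50000·e^(0.0034t) = 16500·e^(0.0351t)
50000/16500 = e^((0.0351 − 0.0034)t) → ln(3.0303) = 0.0317·t
t = 1.10866 / 0.0317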